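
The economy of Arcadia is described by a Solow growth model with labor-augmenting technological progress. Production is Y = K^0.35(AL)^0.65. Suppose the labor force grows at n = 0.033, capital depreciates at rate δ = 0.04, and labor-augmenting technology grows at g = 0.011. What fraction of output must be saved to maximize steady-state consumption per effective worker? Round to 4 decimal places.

s_gold = 0.3500

The effective depreciation rate is n + g + δ = 0.033 + 0.011 + 0.04 = 0.084.
At the golden rule MPK = n+g+δ, and in any Cobb-Douglas steady state s = (n+g+δ)·k/y = MPK·k/y = capital's share 0.35.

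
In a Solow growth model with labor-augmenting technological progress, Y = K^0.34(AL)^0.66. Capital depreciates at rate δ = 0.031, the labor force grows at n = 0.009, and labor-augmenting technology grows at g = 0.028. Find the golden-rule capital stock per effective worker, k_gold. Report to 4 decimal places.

k_gold ≈ 11.4563

Break-even investment rate: n + g + δ = 0.009 + 0.028 + 0.031 = 0.068.
Maximizing c = f(k) − (n+g+δ)·k gives f'(k) = n+g+δ, i.e. 0.34·k^(0.34−1) = 0.068, so k_gold = (0.34/0.068)^(1/0.66) ≈ 11.4563.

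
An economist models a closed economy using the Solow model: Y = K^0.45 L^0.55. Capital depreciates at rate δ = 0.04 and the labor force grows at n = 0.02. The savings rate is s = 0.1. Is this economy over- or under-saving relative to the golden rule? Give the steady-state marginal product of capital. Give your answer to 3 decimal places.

under-saving; MPK ≈ 0.270

Break-even investment rate: n + δ = 0.02 + 0.04 = 0.06.
Steady-state k*: s·k^0.45 = 0.06·k gives k* = (0.1/0.06)^(1/0.55) ≈ 2.5314.
MPK = 0.45·2.5314^(-0.55) ≈ 0.2700.
MPK > n+δ = 0.06, so the economy is dynamically efficient (under-saving).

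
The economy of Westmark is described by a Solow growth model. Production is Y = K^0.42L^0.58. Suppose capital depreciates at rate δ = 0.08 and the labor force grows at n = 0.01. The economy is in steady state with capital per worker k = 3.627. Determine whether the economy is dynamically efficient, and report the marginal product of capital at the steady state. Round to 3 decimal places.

dynamically efficient; MPK ≈ 0.199

n + δ = 0.01 + 0.08 = 0.09.
MPK = 0.42·k^(0.42−1) = 0.42·3.627^(-0.58) ≈ 0.1989.
MPK > 0.09, so the economy is dynamically efficient (under-saving).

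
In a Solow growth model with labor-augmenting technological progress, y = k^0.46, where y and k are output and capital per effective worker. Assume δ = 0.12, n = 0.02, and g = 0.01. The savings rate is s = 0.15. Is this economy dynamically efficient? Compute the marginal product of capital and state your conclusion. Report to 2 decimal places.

Break-even investment rate: n + g + δ = 0.02 + 0.01 + 0.12 = 0.15.
Steady-state k*: s·k^0.46 = 0.15·k gives k* = (0.15/0.15)^(1/0.54) ≈ 1.0000.
MPK = 0.46·1.0000^(-0.54) ≈ 0.4600.
MPK > n+g+δ = 0.15, so the economy is dynamically efficient (under-saving).

dynamically efficient; MPK ≈ 0.46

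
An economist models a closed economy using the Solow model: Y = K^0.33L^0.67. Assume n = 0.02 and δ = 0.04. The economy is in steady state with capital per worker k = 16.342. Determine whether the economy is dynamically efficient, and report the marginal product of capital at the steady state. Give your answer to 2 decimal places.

dynamically inefficient; MPK ≈ 0.05

n + δ = 0.02 + 0.04 = 0.06.
MPK = 0.33·k^(0.33−1) = 0.33·16.342^(-0.67) ≈ 0.0508.
MPK < 0.06, so the economy is dynamically inefficient (over-saving).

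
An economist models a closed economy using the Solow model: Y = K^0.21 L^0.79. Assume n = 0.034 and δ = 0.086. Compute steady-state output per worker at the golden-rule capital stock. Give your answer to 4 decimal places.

y_gold ≈ 1.1604

The effective depreciation rate is n + δ = 0.034 + 0.086 = 0.12.
At the golden rule the marginal product of capital equals n+δ: 0.21·k^(0.21−1) = 0.12. Solving, k_gold = (0.21/0.12)^(1/0.79) ≈ 2.0307.
Output: y_gold = k_gold^0.21 = 2.0307^0.21 ≈ 1.1604.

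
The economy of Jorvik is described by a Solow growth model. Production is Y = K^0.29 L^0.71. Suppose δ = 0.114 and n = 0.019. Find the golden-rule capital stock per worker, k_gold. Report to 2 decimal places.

The effective depreciation rate is n + δ = 0.019 + 0.114 = 0.133.
At the golden rule the marginal product of capital equals n+δ: 0.29·k^(0.29−1) = 0.133. Solving, k_gold = (0.29/0.133)^(1/0.71) ≈ 2.9980.

k_gold ≈ 3.00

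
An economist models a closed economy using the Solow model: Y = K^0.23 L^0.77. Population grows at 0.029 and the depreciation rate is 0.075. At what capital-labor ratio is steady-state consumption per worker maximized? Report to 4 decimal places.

k_gold ≈ 2.8032

Capital per worker breaks even when investment replaces (n + δ)·k; here n + δ = 0.104.
At the golden rule the marginal product of capital equals n+δ: 0.23·k^(0.23−1) = 0.104. Solving, k_gold = (0.23/0.104)^(1/0.77) ≈ 2.8032.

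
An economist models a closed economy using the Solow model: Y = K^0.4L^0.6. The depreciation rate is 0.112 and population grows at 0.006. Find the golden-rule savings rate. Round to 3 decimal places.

The effective depreciation rate is n + δ = 0.006 + 0.112 = 0.118.
At the golden rule MPK = n+δ, and in any Cobb-Douglas steady state s = (n+δ)·k/y = MPK·k/y = capital's share 0.4.

s_gold = 0.400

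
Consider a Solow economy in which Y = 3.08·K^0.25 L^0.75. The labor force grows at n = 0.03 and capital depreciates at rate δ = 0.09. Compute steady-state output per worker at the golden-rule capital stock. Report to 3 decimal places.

The effective depreciation rate is n + δ = 0.03 + 0.09 = 0.12.
At the golden rule the marginal product of capital equals n+δ: 0.25·3.08·k^(0.25−1) = 0.12. Solving, k_gold = (0.25·3.08/0.12)^(1/0.75) ≈ 11.9237.
Output: y_gold = 3.08·k_gold^0.25 = 3.08·11.9237^0.25 ≈ 5.7234.

y_gold ≈ 5.723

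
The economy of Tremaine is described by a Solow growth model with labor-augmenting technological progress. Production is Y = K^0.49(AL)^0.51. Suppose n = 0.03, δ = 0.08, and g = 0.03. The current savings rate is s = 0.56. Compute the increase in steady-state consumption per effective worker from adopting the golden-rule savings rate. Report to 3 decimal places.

Break-even investment rate: n + g + δ = 0.03 + 0.03 + 0.08 = 0.14.
Current steady state (s = 0.56): k* = (0.56/0.14)^(1/0.51) ≈ 15.1534, y* = 15.1534^0.49 ≈ 3.7883, c* = (1−0.56)·3.7883 ≈ 1.6669.
Setting f'(k) = n+g+δ gives 0.49·k^(0.49−1) = 0.14, hence k_gold = (0.49/0.14)^(1/0.51) ≈ 11.6627.
y_gold = 11.6627^0.49 ≈ 3.3322, c_gold = y_gold − 0.14·k_gold ≈ 1.6994.
Gain: Δc = 1.6994 − 1.6669 ≈ 0.0326.

Δc ≈ 0.033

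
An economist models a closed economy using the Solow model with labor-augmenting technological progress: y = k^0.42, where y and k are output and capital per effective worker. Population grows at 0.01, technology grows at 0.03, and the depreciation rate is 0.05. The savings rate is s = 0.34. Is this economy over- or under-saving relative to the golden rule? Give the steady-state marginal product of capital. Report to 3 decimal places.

The effective depreciation rate is n + g + δ = 0.01 + 0.03 + 0.05 = 0.09.
Steady-state k*: s·k^0.42 = 0.09·k gives k* = (0.34/0.09)^(1/0.58) ≈ 9.8909.
MPK = 0.42·9.8909^(-0.58) ≈ 0.1112.
MPK > n+g+δ = 0.09, so the economy is dynamically efficient (under-saving).

under-saving; MPK ≈ 0.111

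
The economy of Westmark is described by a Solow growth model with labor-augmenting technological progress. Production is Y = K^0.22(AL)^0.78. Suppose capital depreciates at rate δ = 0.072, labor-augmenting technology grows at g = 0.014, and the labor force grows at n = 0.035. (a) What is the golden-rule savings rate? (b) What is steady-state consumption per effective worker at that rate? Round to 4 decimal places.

(a) s_gold = 0.2200; (b) c_gold ≈ 0.9233

Capital per effective worker breaks even when investment replaces (n + g + δ)·k; here n + g + δ = 0.121.
For Cobb-Douglas, s_gold equals capital's share: s_gold = 0.22.
Setting f'(k) = n+g+δ gives 0.22·k^(0.22−1) = 0.121, hence k_gold = (0.22/0.121)^(1/0.78) ≈ 2.1521.
y_gold = 2.1521^0.22 ≈ 1.1837; c_gold = (1−0.22)·y_gold ≈ 0.9233.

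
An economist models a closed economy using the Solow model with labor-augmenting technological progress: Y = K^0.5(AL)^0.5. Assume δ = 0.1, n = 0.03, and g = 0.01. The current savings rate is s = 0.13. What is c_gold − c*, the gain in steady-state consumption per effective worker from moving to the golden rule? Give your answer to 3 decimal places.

Δc ≈ 0.978

Break-even investment rate: n + g + δ = 0.03 + 0.01 + 0.1 = 0.14.
Current steady state (s = 0.13): k* = (0.13/0.14)^(1/0.5) ≈ 0.8622, y* = 0.8622^0.5 ≈ 0.9286, c* = (1−0.13)·0.9286 ≈ 0.8079.
Setting f'(k) = n+g+δ gives 0.5·k^(0.5−1) = 0.14, hence k_gold = (0.5/0.14)^(1/0.5) ≈ 12.7551.
y_gold = 12.7551^0.5 ≈ 3.5714, c_gold = y_gold − 0.14·k_gold ≈ 1.7857.
Gain: Δc = 1.7857 − 0.8079 ≈ 0.9779.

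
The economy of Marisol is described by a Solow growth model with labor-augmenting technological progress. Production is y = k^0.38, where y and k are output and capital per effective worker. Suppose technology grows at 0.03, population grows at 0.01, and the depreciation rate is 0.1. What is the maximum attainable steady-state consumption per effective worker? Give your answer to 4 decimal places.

c_gold ≈ 1.1434

Capital per effective worker breaks even when investment replaces (n + g + δ)·k; here n + g + δ = 0.14.
Maximizing c = f(k) − (n+g+δ)·k gives f'(k) = n+g+δ, i.e. 0.38·k^(0.38−1) = 0.14, so k_gold = (0.38/0.14)^(1/0.62) ≈ 5.0055.
y_gold = 5.0055^0.38 ≈ 1.8441.
c_gold = y_gold − (n+g+δ)·k_gold = 1.8441 − 0.14·5.0055 ≈ 1.1434.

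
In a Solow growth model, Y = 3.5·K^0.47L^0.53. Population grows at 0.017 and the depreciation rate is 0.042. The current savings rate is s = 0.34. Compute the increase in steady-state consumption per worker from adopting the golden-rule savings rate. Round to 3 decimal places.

Break-even investment rate: n + δ = 0.017 + 0.042 = 0.059.
Current steady state (s = 0.34): k* = (0.34·3.5/0.059)^(1/0.53) ≈ 289.5267, y* = 3.5·289.5267^0.47 ≈ 50.2414, c* = (1−0.34)·50.2414 ≈ 33.1593.
Setting f'(k) = n+δ gives 0.47·3.5·k^(0.47−1) = 0.059, hence k_gold = (0.47·3.5/0.059)^(1/0.53) ≈ 533.3439.
y_gold = 3.5·533.3439^0.47 ≈ 66.9517, c_gold = y_gold − 0.059·k_gold ≈ 35.4844.
Gain: Δc = 35.4844 − 33.1593 ≈ 2.3251.

Δc ≈ 2.325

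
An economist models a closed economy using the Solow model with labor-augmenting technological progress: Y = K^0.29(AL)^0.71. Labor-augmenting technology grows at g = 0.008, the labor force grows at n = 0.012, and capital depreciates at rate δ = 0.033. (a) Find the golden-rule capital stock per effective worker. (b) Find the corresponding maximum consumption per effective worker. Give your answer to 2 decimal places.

(a) k_gold ≈ 10.95; (b) c_gold ≈ 1.42

Break-even investment rate: n + g + δ = 0.012 + 0.008 + 0.033 = 0.053.
Maximizing c = f(k) − (n+g+δ)·k gives f'(k) = n+g+δ, i.e. 0.29·k^(0.29−1) = 0.053, so k_gold = (0.29/0.053)^(1/0.71) ≈ 10.9549.
y_gold = 10.9549^0.29 ≈ 2.0021; c_gold = y_gold − 0.053·k_gold ≈ 1.4215.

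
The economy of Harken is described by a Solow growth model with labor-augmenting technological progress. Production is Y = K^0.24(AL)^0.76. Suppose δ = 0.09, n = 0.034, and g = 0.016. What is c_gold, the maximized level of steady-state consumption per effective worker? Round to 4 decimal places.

Break-even investment rate: n + g + δ = 0.034 + 0.016 + 0.09 = 0.14.
Maximizing c = f(k) − (n+g+δ)·k gives f'(k) = n+g+δ, i.e. 0.24·k^(0.24−1) = 0.14, so k_gold = (0.24/0.14)^(1/0.76) ≈ 2.0324.
y_gold = 2.0324^0.24 ≈ 1.1856.
c_gold = y_gold − (n+g+δ)·k_gold = 1.1856 − 0.14·2.0324 ≈ 0.9010.

c_gold ≈ 0.9010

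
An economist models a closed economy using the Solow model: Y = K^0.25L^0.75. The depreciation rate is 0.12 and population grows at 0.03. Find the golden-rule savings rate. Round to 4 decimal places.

Break-even investment rate: n + δ = 0.03 + 0.12 = 0.15.
At the golden rule MPK = n+δ, and in any Cobb-Douglas steady state s = (n+δ)·k/y = MPK·k/y = capital's share 0.25.

s_gold = 0.2500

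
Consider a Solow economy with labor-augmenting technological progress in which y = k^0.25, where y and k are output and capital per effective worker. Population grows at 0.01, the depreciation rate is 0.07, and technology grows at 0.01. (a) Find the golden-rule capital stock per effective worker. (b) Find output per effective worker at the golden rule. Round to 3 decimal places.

(a) k_gold ≈ 3.905; (b) y_gold ≈ 1.406

Capital per effective worker breaks even when investment replaces (n + g + δ)·k; here n + g + δ = 0.09.
Setting f'(k) = n+g+δ gives 0.25·k^(0.25−1) = 0.09, hence k_gold = (0.25/0.09)^(1/0.75) ≈ 3.9048.
y_gold = 3.9048^0.25 ≈ 1.4057.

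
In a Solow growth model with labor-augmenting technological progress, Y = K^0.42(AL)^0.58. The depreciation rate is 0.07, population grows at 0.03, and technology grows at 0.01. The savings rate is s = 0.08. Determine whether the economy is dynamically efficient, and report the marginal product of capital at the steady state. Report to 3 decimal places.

dynamically efficient; MPK ≈ 0.578

The effective depreciation rate is n + g + δ = 0.03 + 0.01 + 0.07 = 0.11.
Steady-state k*: s·k^0.42 = 0.11·k gives k* = (0.08/0.11)^(1/0.58) ≈ 0.5775.
MPK = 0.42·0.5775^(-0.58) ≈ 0.5775.
MPK > n+g+δ = 0.11, so the economy is dynamically efficient (under-saving).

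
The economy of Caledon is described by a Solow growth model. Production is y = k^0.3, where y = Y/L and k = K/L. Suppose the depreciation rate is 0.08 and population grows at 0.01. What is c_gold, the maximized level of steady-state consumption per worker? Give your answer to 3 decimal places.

n + δ = 0.01 + 0.08 = 0.09.
Maximizing c = f(k) − (n+δ)·k gives f'(k) = n+δ, i.e. 0.3·k^(0.3−1) = 0.09, so k_gold = (0.3/0.09)^(1/0.7) ≈ 5.5843.
y_gold = 5.5843^0.3 ≈ 1.6753.
c_gold = y_gold − (n+δ)·k_gold = 1.6753 − 0.09·5.5843 ≈ 1.1727.

c_gold ≈ 1.173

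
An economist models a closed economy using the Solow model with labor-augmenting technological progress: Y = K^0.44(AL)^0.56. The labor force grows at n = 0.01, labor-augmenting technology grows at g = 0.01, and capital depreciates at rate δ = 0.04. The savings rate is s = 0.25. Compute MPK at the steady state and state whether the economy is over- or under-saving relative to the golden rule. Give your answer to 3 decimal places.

Capital per effective worker breaks even when investment replaces (n + g + δ)·k; here n + g + δ = 0.06.
Steady-state k*: s·k^0.44 = 0.06·k gives k* = (0.25/0.06)^(1/0.56) ≈ 12.7869.
MPK = 0.44·12.7869^(-0.56) ≈ 0.1056.
MPK > n+g+δ = 0.06, so the economy is dynamically efficient (under-saving).

under-saving; MPK ≈ 0.106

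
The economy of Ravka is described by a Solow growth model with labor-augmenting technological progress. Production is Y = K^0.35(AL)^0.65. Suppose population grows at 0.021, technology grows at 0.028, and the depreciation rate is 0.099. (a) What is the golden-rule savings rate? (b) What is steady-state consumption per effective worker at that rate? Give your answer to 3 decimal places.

Capital per effective worker breaks even when investment replaces (n + g + δ)·k; here n + g + δ = 0.148.
For Cobb-Douglas, s_gold equals capital's share: s_gold = 0.35.
Golden rule sets MPK = n+g+δ: 0.35·k^(0.35−1) = 0.148, so k_gold = (0.35/0.148)^(1/0.65) ≈ 3.7591.
y_gold = 3.7591^0.35 ≈ 1.5896; c_gold = (1−0.35)·y_gold ≈ 1.0332.

(a) s_gold = 0.350; (b) c_gold ≈ 1.033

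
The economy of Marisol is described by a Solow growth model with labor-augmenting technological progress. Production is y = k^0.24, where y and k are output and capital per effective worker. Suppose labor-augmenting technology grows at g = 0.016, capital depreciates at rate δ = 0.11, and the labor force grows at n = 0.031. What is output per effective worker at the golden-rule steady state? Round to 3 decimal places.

y_gold ≈ 1.143

Break-even investment rate: n + g + δ = 0.031 + 0.016 + 0.11 = 0.157.
Maximizing c = f(k) − (n+g+δ)·k gives f'(k) = n+g+δ, i.e. 0.24·k^(0.24−1) = 0.157, so k_gold = (0.24/0.157)^(1/0.76) ≈ 1.7479.
Output: y_gold = k_gold^0.24 = 1.7479^0.24 ≈ 1.1434.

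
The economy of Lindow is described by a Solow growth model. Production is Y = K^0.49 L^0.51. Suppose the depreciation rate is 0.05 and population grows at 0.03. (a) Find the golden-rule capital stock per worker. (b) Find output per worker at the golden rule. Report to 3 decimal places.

Capital per worker breaks even when investment replaces (n + δ)·k; here n + δ = 0.08.
Golden rule sets MPK = n+δ: 0.49·k^(0.49−1) = 0.08, so k_gold = (0.49/0.08)^(1/0.51) ≈ 34.9418.
y_gold = 34.9418^0.49 ≈ 5.7048.

(a) k_gold ≈ 34.942; (b) y_gold ≈ 5.705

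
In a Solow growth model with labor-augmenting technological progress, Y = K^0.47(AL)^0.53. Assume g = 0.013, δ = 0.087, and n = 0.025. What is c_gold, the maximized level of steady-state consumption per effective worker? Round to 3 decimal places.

c_gold ≈ 1.715

Capital per effective worker breaks even when investment replaces (n + g + δ)·k; here n + g + δ = 0.125.
Maximizing c = f(k) − (n+g+δ)·k gives f'(k) = n+g+δ, i.e. 0.47·k^(0.47−1) = 0.125, so k_gold = (0.47/0.125)^(1/0.53) ≈ 12.1691.
y_gold = 12.1691^0.47 ≈ 3.2365.
c_gold = y_gold − (n+g+δ)·k_gold = 3.2365 − 0.125·12.1691 ≈ 1.7153.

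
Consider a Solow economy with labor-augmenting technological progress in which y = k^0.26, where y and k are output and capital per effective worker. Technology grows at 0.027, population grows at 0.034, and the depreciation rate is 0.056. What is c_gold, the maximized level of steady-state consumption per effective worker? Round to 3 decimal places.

c_gold ≈ 0.980

Break-even investment rate: n + g + δ = 0.034 + 0.027 + 0.056 = 0.117.
Maximizing c = f(k) − (n+g+δ)·k gives f'(k) = n+g+δ, i.e. 0.26·k^(0.26−1) = 0.117, so k_gold = (0.26/0.117)^(1/0.74) ≈ 2.9419.
y_gold = 2.9419^0.26 ≈ 1.3239.
c_gold = y_gold − (n+g+δ)·k_gold = 1.3239 − 0.117·2.9419 ≈ 0.9797.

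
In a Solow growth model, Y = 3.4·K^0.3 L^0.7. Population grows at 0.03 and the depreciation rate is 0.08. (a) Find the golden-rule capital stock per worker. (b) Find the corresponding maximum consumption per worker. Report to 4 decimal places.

The effective depreciation rate is n + δ = 0.03 + 0.08 = 0.11.
At the golden rule the marginal product of capital equals n+δ: 0.3·3.4·k^(0.3−1) = 0.11. Solving, k_gold = (0.3·3.4/0.11)^(1/0.7) ≈ 24.0838.
y_gold = 3.4·24.0838^0.3 ≈ 8.8307; c_gold = y_gold − 0.11·k_gold ≈ 6.1815.

(a) k_gold ≈ 24.0838; (b) c_gold ≈ 6.1815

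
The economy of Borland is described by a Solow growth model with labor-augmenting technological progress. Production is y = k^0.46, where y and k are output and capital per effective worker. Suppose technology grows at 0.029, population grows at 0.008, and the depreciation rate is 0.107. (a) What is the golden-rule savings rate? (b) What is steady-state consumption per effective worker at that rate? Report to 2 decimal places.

Capital per effective worker breaks even when investment replaces (n + g + δ)·k; here n + g + δ = 0.144.
For Cobb-Douglas, s_gold equals capital's share: s_gold = 0.46.
Golden rule sets MPK = n+g+δ: 0.46·k^(0.46−1) = 0.144, so k_gold = (0.46/0.144)^(1/0.54) ≈ 8.5914.
y_gold = 8.5914^0.46 ≈ 2.6895; c_gold = (1−0.46)·y_gold ≈ 1.4523.

(a) s_gold = 0.46; (b) c_gold ≈ 1.45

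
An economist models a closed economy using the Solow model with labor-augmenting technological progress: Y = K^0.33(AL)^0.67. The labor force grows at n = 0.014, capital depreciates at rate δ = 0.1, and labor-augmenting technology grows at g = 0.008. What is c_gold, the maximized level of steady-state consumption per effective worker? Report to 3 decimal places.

c_gold ≈ 1.094

The effective depreciation rate is n + g + δ = 0.014 + 0.008 + 0.1 = 0.122.
Golden rule sets MPK = n+g+δ: 0.33·k^(0.33−1) = 0.122, so k_gold = (0.33/0.122)^(1/0.67) ≈ 4.4158.
y_gold = 4.4158^0.33 ≈ 1.6325.
c_gold = y_gold − (n+g+δ)·k_gold = 1.6325 − 0.122·4.4158 ≈ 1.0938.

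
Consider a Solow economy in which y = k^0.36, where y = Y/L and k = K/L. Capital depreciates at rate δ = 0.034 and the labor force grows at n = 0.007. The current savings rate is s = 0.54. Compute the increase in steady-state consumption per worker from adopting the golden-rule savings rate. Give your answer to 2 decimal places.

Capital per worker breaks even when investment replaces (n + δ)·k; here n + δ = 0.041.
Current steady state (s = 0.54): k* = (0.54/0.041)^(1/0.64) ≈ 56.1553, y* = 56.1553^0.36 ≈ 4.2636, c* = (1−0.54)·4.2636 ≈ 1.9613.
At the golden rule the marginal product of capital equals n+δ: 0.36·k^(0.36−1) = 0.041. Solving, k_gold = (0.36/0.041)^(1/0.64) ≈ 29.8022.
y_gold = 29.8022^0.36 ≈ 3.3941, c_gold = y_gold − 0.041·k_gold ≈ 2.1722.
Gain: Δc = 2.1722 − 1.9613 ≈ 0.2110.

Δc ≈ 0.21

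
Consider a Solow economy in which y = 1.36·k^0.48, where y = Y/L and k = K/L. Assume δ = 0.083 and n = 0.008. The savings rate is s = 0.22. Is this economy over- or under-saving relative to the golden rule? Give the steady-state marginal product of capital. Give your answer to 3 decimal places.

under-saving; MPK ≈ 0.199

Capital per worker breaks even when investment replaces (n + δ)·k; here n + δ = 0.091.
Steady-state k*: s·A·k^0.48 = 0.091·k gives k* = (0.22·1.36/0.091)^(1/0.52) ≈ 9.8646.
MPK = 0.48·1.36·9.8646^(-0.52) ≈ 0.1985.
MPK > n+δ = 0.091, so the economy is dynamically efficient (under-saving).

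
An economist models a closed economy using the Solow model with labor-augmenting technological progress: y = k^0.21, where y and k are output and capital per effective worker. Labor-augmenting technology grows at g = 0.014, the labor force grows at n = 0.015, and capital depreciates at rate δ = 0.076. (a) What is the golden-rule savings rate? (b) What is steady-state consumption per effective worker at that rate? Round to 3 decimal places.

Capital per effective worker breaks even when investment replaces (n + g + δ)·k; here n + g + δ = 0.105.
For Cobb-Douglas, s_gold equals capital's share: s_gold = 0.21.
At the golden rule the marginal product of capital equals n+g+δ: 0.21·k^(0.21−1) = 0.105. Solving, k_gold = (0.21/0.105)^(1/0.79) ≈ 2.4046.
y_gold = 2.4046^0.21 ≈ 1.2023; c_gold = (1−0.21)·y_gold ≈ 0.9498.

(a) s_gold = 0.210; (b) c_gold ≈ 0.950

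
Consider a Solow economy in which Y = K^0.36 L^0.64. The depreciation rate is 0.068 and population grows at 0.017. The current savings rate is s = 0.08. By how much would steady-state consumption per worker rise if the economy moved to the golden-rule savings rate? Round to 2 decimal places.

Δc ≈ 0.55

The effective depreciation rate is n + δ = 0.017 + 0.068 = 0.085.
Current steady state (s = 0.08): k* = (0.08/0.085)^(1/0.64) ≈ 0.9096, y* = 0.9096^0.36 ≈ 0.9665, c* = (1−0.08)·0.9665 ≈ 0.8892.
Golden rule sets MPK = n+δ: 0.36·k^(0.36−1) = 0.085, so k_gold = (0.36/0.085)^(1/0.64) ≈ 9.5391.
y_gold = 9.5391^0.36 ≈ 2.2523, c_gold = y_gold − 0.085·k_gold ≈ 1.4415.
Gain: Δc = 1.4415 − 0.8892 ≈ 0.5523.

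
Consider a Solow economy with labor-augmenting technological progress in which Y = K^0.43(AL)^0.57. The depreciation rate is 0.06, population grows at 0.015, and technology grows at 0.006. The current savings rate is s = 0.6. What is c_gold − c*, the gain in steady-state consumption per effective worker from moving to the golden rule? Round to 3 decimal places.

Capital per effective worker breaks even when investment replaces (n + g + δ)·k; here n + g + δ = 0.081.
Current steady state (s = 0.6): k* = (0.6/0.081)^(1/0.57) ≈ 33.5529, y* = 33.5529^0.43 ≈ 4.5296, c* = (1−0.6)·4.5296 ≈ 1.8119.
Golden rule sets MPK = n+g+δ: 0.43·k^(0.43−1) = 0.081, so k_gold = (0.43/0.081)^(1/0.57) ≈ 18.7025.
y_gold = 18.7025^0.43 ≈ 3.5230, c_gold = y_gold − 0.081·k_gold ≈ 2.0081.
Gain: Δc = 2.0081 − 1.8119 ≈ 0.1963.

Δc ≈ 0.196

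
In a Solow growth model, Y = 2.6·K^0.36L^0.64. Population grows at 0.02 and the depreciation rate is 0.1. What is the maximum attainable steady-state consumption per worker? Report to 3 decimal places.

The effective depreciation rate is n + δ = 0.02 + 0.1 = 0.12.
Setting f'(k) = n+δ gives 0.36·2.6·k^(0.36−1) = 0.12, hence k_gold = (0.36·2.6/0.12)^(1/0.64) ≈ 24.7684.
y_gold = 2.6·24.7684^0.36 ≈ 8.2561.
c_gold = y_gold − (n+δ)·k_gold = 8.2561 − 0.12·24.7684 ≈ 5.2839.

c_gold ≈ 5.284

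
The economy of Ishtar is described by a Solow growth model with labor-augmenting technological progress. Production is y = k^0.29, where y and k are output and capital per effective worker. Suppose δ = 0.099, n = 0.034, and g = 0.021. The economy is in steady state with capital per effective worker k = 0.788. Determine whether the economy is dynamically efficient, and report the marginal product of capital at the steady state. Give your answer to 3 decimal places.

Break-even investment rate: n + g + δ = 0.034 + 0.021 + 0.099 = 0.154.
MPK = 0.29·k^(0.29−1) = 0.29·0.788^(-0.71) ≈ 0.3435.
MPK > 0.154, so the economy is dynamically efficient (under-saving).

dynamically efficient; MPK ≈ 0.343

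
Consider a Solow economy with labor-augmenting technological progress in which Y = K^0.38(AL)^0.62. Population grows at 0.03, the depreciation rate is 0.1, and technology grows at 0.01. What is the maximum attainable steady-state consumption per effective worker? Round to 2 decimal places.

Capital per effective worker breaks even when investment replaces (n + g + δ)·k; here n + g + δ = 0.14.
Golden rule sets MPK = n+g+δ: 0.38·k^(0.38−1) = 0.14, so k_gold = (0.38/0.14)^(1/0.62) ≈ 5.0055.
y_gold = 5.0055^0.38 ≈ 1.8441.
c_gold = y_gold − (n+g+δ)·k_gold = 1.8441 − 0.14·5.0055 ≈ 1.1434.

c_gold ≈ 1.14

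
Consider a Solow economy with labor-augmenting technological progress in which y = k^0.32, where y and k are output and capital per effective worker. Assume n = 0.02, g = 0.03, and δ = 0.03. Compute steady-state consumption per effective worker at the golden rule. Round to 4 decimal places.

c_gold ≈ 1.3057

n + g + δ = 0.02 + 0.03 + 0.03 = 0.08.
At the golden rule the marginal product of capital equals n+g+δ: 0.32·k^(0.32−1) = 0.08. Solving, k_gold = (0.32/0.08)^(1/0.68) ≈ 7.6804.
y_gold = 7.6804^0.32 ≈ 1.9201.
c_gold = y_gold − (n+g+δ)·k_gold = 1.9201 − 0.08·7.6804 ≈ 1.3057.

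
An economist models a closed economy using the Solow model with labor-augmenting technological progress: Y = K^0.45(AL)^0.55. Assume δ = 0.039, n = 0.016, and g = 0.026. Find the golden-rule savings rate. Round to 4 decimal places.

Break-even investment rate: n + g + δ = 0.016 + 0.026 + 0.039 = 0.081.
At the golden rule MPK = n+g+δ, and in any Cobb-Douglas steady state s = (n+g+δ)·k/y = MPK·k/y = capital's share 0.45.

s_gold = 0.4500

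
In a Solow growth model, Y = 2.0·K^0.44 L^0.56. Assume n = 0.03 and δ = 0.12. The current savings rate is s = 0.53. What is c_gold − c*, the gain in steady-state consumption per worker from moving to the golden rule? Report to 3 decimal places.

Δc ≈ 0.128

n + δ = 0.03 + 0.12 = 0.15.
Current steady state (s = 0.53): k* = (0.53·2.0/0.15)^(1/0.56) ≈ 32.8439, y* = 2.0·32.8439^0.44 ≈ 9.2954, c* = (1−0.53)·9.2954 ≈ 4.3689.
At the golden rule the marginal product of capital equals n+δ: 0.44·2.0·k^(0.44−1) = 0.15. Solving, k_gold = (0.44·2.0/0.15)^(1/0.56) ≈ 23.5574.
y_gold = 2.0·23.5574^0.44 ≈ 8.0309, c_gold = y_gold − 0.15·k_gold ≈ 4.4973.
Gain: Δc = 4.4973 − 4.3689 ≈ 0.1285.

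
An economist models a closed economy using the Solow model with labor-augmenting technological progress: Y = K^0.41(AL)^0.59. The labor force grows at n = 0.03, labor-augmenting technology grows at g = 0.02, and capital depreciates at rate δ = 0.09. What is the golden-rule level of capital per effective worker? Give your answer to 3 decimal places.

k_gold ≈ 6.179

Capital per effective worker breaks even when investment replaces (n + g + δ)·k; here n + g + δ = 0.14.
Maximizing c = f(k) − (n+g+δ)·k gives f'(k) = n+g+δ, i.e. 0.41·k^(0.41−1) = 0.14, so k_gold = (0.41/0.14)^(1/0.59) ≈ 6.1793.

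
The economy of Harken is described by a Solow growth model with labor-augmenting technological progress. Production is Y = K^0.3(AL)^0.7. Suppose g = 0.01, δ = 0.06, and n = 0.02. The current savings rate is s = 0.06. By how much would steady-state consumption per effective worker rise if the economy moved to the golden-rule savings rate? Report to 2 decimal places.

Break-even investment rate: n + g + δ = 0.02 + 0.01 + 0.06 = 0.09.
Current steady state (s = 0.06): k* = (0.06/0.09)^(1/0.7) ≈ 0.5603, y* = 0.5603^0.3 ≈ 0.8405, c* = (1−0.06)·0.8405 ≈ 0.7901.
Maximizing c = f(k) − (n+g+δ)·k gives f'(k) = n+g+δ, i.e. 0.3·k^(0.3−1) = 0.09, so k_gold = (0.3/0.09)^(1/0.7) ≈ 5.5843.
y_gold = 5.5843^0.3 ≈ 1.6753, c_gold = y_gold − 0.09·k_gold ≈ 1.1727.
Gain: Δc = 1.1727 − 0.7901 ≈ 0.3826.

Δc ≈ 0.38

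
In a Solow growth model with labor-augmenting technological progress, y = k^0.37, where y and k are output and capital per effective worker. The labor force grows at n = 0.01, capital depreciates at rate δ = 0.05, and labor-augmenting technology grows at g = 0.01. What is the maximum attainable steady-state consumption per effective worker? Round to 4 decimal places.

c_gold ≈ 1.6750

Break-even investment rate: n + g + δ = 0.01 + 0.01 + 0.05 = 0.07.
Golden rule sets MPK = n+g+δ: 0.37·k^(0.37−1) = 0.07, so k_gold = (0.37/0.07)^(1/0.63) ≈ 14.0535.
y_gold = 14.0535^0.37 ≈ 2.6588.
c_gold = y_gold − (n+g+δ)·k_gold = 2.6588 − 0.07·14.0535 ≈ 1.6750.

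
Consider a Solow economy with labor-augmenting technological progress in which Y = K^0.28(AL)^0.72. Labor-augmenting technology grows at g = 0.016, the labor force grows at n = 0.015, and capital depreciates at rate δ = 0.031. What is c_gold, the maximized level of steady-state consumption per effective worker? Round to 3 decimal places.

c_gold ≈ 1.294

The effective depreciation rate is n + g + δ = 0.015 + 0.016 + 0.031 = 0.062.
Maximizing c = f(k) − (n+g+δ)·k gives f'(k) = n+g+δ, i.e. 0.28·k^(0.28−1) = 0.062, so k_gold = (0.28/0.062)^(1/0.72) ≈ 8.1170.
y_gold = 8.1170^0.28 ≈ 1.7973.
c_gold = y_gold − (n+g+δ)·k_gold = 1.7973 − 0.062·8.1170 ≈ 1.2941.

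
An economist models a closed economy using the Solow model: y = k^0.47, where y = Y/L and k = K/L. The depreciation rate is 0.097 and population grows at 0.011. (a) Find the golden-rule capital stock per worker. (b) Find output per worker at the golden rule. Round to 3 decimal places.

(a) k_gold ≈ 16.034; (b) y_gold ≈ 3.684

Break-even investment rate: n + δ = 0.011 + 0.097 = 0.108.
At the golden rule the marginal product of capital equals n+δ: 0.47·k^(0.47−1) = 0.108. Solving, k_gold = (0.47/0.108)^(1/0.53) ≈ 16.0341.
y_gold = 16.0341^0.47 ≈ 3.6844.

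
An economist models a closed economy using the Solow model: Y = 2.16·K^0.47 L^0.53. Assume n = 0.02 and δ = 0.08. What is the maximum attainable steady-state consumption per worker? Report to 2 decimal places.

Break-even investment rate: n + δ = 0.02 + 0.08 = 0.1.
Golden rule sets MPK = n+δ: 0.47·2.16·k^(0.47−1) = 0.1, so k_gold = (0.47·2.16/0.1)^(1/0.53) ≈ 79.2782.
y_gold = 2.16·79.2782^0.47 ≈ 16.8677.
c_gold = y_gold − (n+δ)·k_gold = 16.8677 − 0.1·79.2782 ≈ 8.9399.

c_gold ≈ 8.94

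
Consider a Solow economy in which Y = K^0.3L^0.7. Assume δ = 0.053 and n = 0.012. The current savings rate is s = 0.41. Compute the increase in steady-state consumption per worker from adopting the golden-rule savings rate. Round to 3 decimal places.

Δc ≈ 0.049

The effective depreciation rate is n + δ = 0.012 + 0.053 = 0.065.
Current steady state (s = 0.41): k* = (0.41/0.065)^(1/0.7) ≈ 13.8890, y* = 13.8890^0.3 ≈ 2.2019, c* = (1−0.41)·2.2019 ≈ 1.2991.
Setting f'(k) = n+δ gives 0.3·k^(0.3−1) = 0.065, hence k_gold = (0.3/0.065)^(1/0.7) ≈ 8.8893.
y_gold = 8.8893^0.3 ≈ 1.9260, c_gold = y_gold − 0.065·k_gold ≈ 1.3482.
Gain: Δc = 1.3482 − 1.2991 ≈ 0.0491.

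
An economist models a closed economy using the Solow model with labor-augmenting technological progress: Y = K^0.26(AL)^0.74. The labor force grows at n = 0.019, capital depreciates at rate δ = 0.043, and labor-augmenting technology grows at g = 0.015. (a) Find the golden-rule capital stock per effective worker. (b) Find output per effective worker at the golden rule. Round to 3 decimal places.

n + g + δ = 0.019 + 0.015 + 0.043 = 0.077.
Setting f'(k) = n+g+δ gives 0.26·k^(0.26−1) = 0.077, hence k_gold = (0.26/0.077)^(1/0.74) ≈ 5.1780.
y_gold = 5.1780^0.26 ≈ 1.5335.

(a) k_gold ≈ 5.178; (b) y_gold ≈ 1.533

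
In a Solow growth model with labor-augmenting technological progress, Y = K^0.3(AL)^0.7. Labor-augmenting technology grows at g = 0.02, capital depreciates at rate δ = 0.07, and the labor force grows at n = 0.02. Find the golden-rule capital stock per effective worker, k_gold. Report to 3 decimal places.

n + g + δ = 0.02 + 0.02 + 0.07 = 0.11.
Golden rule sets MPK = n+g+δ: 0.3·k^(0.3−1) = 0.11, so k_gold = (0.3/0.11)^(1/0.7) ≈ 4.1925.

k_gold ≈ 4.192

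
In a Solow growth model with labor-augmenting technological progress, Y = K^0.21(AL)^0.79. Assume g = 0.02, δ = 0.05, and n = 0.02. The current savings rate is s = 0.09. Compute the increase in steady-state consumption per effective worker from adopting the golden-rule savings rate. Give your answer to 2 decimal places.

Δc ≈ 0.08

n + g + δ = 0.02 + 0.02 + 0.05 = 0.09.
Current steady state (s = 0.09): k* = (0.09/0.09)^(1/0.79) ≈ 1.0000, y* = 1.0000^0.21 ≈ 1.0000, c* = (1−0.09)·1.0000 ≈ 0.9100.
Golden rule sets MPK = n+g+δ: 0.21·k^(0.21−1) = 0.09, so k_gold = (0.21/0.09)^(1/0.79) ≈ 2.9228.
y_gold = 2.9228^0.21 ≈ 1.2526, c_gold = y_gold − 0.09·k_gold ≈ 0.9896.
Gain: Δc = 0.9896 − 0.9100 ≈ 0.0796.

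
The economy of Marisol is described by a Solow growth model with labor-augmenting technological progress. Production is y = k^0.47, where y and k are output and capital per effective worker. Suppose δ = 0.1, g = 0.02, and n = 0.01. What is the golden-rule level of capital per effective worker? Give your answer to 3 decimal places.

k_gold ≈ 11.301

Break-even investment rate: n + g + δ = 0.01 + 0.02 + 0.1 = 0.13.
Setting f'(k) = n+g+δ gives 0.47·k^(0.47−1) = 0.13, hence k_gold = (0.47/0.13)^(1/0.53) ≈ 11.3011.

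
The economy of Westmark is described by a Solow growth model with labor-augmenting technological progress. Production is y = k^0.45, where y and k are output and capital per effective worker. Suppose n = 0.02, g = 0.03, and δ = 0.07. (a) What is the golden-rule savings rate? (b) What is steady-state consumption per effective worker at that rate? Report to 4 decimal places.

Break-even investment rate: n + g + δ = 0.02 + 0.03 + 0.07 = 0.12.
For Cobb-Douglas, s_gold equals capital's share: s_gold = 0.45.
Golden rule sets MPK = n+g+δ: 0.45·k^(0.45−1) = 0.12, so k_gold = (0.45/0.12)^(1/0.55) ≈ 11.0584.
y_gold = 11.0584^0.45 ≈ 2.9489; c_gold = (1−0.45)·y_gold ≈ 1.6219.

(a) s_gold = 0.4500; (b) c_gold ≈ 1.6219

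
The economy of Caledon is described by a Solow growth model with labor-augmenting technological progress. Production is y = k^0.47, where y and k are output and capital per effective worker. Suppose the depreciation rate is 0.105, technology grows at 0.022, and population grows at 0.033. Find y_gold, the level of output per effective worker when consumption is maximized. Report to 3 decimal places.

Break-even investment rate: n + g + δ = 0.033 + 0.022 + 0.105 = 0.16.
At the golden rule the marginal product of capital equals n+g+δ: 0.47·k^(0.47−1) = 0.16. Solving, k_gold = (0.47/0.16)^(1/0.53) ≈ 7.6380.
Output: y_gold = k_gold^0.47 = 7.6380^0.47 ≈ 2.6002.

y_gold ≈ 2.600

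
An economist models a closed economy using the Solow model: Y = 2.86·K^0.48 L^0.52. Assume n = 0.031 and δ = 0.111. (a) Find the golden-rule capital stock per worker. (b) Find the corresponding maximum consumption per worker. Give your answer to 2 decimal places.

(a) k_gold ≈ 78.50; (b) c_gold ≈ 12.08

n + δ = 0.031 + 0.111 = 0.142.
Maximizing c = f(k) − (n+δ)·k gives f'(k) = n+δ, i.e. 0.48·2.86·k^(0.48−1) = 0.142, so k_gold = (0.48·2.86/0.142)^(1/0.52) ≈ 78.4954.
y_gold = 2.86·78.4954^0.48 ≈ 23.2215; c_gold = y_gold − 0.142·k_gold ≈ 12.0752.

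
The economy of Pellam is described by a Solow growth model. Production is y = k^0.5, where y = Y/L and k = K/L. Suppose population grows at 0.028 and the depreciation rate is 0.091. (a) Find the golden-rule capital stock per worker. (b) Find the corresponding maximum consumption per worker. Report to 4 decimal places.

(a) k_gold ≈ 17.6541; (b) c_gold ≈ 2.1008

n + δ = 0.028 + 0.091 = 0.119.
Maximizing c = f(k) − (n+δ)·k gives f'(k) = n+δ, i.e. 0.5·k^(0.5−1) = 0.119, so k_gold = (0.5/0.119)^(1/0.5) ≈ 17.6541.
y_gold = 17.6541^0.5 ≈ 4.2017; c_gold = y_gold − 0.119·k_gold ≈ 2.1008.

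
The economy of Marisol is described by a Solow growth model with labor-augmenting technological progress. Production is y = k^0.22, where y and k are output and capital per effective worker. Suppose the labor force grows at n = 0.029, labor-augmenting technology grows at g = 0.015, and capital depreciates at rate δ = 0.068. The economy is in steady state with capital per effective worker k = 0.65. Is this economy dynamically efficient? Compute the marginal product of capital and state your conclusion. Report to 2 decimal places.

dynamically efficient; MPK ≈ 0.31

n + g + δ = 0.029 + 0.015 + 0.068 = 0.112.
MPK = 0.22·k^(0.22−1) = 0.22·0.65^(-0.78) ≈ 0.3079.
MPK > 0.112, so the economy is dynamically efficient (under-saving).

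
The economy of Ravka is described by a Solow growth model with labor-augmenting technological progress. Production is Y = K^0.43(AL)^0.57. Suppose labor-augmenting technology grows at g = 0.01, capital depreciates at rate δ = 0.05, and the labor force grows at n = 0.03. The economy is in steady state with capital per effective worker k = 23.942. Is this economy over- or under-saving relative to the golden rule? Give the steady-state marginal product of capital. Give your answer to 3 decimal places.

over-saving; MPK ≈ 0.070

n + g + δ = 0.03 + 0.01 + 0.05 = 0.09.
MPK = 0.43·k^(0.43−1) = 0.43·23.942^(-0.57) ≈ 0.0704.
MPK < 0.09, so the economy is dynamically inefficient (over-saving).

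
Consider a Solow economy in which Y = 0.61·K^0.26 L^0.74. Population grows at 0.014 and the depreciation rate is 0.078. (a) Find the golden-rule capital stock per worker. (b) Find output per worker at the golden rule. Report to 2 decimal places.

(a) k_gold ≈ 2.09; (b) y_gold ≈ 0.74

Capital per worker breaks even when investment replaces (n + δ)·k; here n + δ = 0.092.
Maximizing c = f(k) − (n+δ)·k gives f'(k) = n+δ, i.e. 0.26·0.61·k^(0.26−1) = 0.092, so k_gold = (0.26·0.61/0.092)^(1/0.74) ≈ 2.0874.
y_gold = 0.61·2.0874^0.26 ≈ 0.7386.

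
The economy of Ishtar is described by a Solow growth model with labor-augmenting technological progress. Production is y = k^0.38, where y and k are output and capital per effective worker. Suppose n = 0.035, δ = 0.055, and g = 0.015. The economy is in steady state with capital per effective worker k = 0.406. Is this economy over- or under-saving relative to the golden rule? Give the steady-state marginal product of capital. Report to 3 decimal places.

The effective depreciation rate is n + g + δ = 0.035 + 0.015 + 0.055 = 0.105.
MPK = 0.38·k^(0.38−1) = 0.38·0.406^(-0.62) ≈ 0.6645.
MPK > 0.105, so the economy is dynamically efficient (under-saving).

under-saving; MPK ≈ 0.665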